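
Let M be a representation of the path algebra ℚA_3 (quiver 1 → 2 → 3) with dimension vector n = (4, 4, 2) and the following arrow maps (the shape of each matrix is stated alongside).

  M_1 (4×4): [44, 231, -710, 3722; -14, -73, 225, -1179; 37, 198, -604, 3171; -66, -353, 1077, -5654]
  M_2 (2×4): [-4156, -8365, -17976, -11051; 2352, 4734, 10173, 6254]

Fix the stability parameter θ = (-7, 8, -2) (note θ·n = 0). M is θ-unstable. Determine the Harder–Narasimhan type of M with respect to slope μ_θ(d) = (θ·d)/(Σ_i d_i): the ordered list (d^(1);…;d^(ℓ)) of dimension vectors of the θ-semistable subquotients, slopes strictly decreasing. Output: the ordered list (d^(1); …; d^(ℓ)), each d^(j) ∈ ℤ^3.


Interval decomposition of M: I[1,2]^2, I[1,3]^2.
HN type (ℓ=3): μ^(1)=8; μ^(2)=3; μ^(3)=-7

((0, 2, 0); (0, 2, 2); (4, 0, 0))


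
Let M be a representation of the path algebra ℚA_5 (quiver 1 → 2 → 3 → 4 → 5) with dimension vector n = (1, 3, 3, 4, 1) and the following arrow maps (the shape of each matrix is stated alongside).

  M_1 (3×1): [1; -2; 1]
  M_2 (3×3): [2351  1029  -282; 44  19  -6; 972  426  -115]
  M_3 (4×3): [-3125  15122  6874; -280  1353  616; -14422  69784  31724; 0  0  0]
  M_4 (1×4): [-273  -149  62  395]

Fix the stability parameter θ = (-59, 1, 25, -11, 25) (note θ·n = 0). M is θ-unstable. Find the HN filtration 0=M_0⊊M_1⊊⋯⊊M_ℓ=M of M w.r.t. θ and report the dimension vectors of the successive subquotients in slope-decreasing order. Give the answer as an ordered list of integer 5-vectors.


Barcode: M ≅ I[1,5], I[2,3], I[2,4], I[4,4]^2. HN layers by μ_θ (5 steps, strictly decreasing):
  μ^(1)=25; μ^(2)=7; μ^(3)=1; μ^(4)=-11; μ^(5)=-59

((0, 0, 1, 0, 1); (0, 0, 2, 2, 0); (0, 3, 0, 0, 0); (0, 0, 0, 2, 0); (1, 0, 0, 0, 0))


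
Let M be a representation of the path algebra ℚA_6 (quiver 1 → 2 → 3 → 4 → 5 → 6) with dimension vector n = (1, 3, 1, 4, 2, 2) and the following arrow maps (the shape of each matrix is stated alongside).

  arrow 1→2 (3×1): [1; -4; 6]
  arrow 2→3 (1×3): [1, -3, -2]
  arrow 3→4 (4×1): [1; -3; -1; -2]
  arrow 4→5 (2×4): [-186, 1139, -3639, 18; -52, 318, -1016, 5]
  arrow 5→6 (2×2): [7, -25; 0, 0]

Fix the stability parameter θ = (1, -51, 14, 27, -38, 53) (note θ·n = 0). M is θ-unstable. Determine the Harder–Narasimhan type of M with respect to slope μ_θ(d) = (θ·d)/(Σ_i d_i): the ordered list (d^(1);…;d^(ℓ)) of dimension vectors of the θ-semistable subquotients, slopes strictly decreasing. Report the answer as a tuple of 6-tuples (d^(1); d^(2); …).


Via rank(M_{q-1}∘⋯∘M_p): M ≅ I[1,4], I[2,2]^2, I[4,4], I[4,5], I[4,6], I[6,6].
μ_θ-semistable layers: μ^(1)=53; μ^(2)=27; μ^(3)=14; μ^(4)=-11/2; μ^(5)=-25; μ^(6)=-51

((0, 0, 0, 0, 0, 2); (0, 0, 0, 2, 0, 0); (0, 0, 1, 0, 0, 0); (0, 0, 0, 2, 2, 0); (1, 1, 0, 0, 0, 0); (0, 2, 0, 0, 0, 0))


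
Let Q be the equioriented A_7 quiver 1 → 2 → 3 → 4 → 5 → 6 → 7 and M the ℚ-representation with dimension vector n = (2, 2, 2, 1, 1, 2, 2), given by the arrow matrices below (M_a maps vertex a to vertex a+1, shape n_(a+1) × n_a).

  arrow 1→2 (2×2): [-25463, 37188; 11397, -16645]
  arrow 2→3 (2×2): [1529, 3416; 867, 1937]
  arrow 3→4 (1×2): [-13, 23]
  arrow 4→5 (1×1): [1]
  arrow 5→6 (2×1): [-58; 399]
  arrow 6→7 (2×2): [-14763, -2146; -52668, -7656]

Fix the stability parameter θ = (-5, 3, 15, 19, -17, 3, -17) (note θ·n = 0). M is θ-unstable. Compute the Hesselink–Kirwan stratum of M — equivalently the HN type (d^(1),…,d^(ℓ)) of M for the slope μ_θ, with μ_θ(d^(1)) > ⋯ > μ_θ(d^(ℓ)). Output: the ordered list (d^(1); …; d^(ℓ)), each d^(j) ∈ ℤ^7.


Interval decomposition of M: I[1,3], I[1,6], I[6,7], I[7,7].
HN type (ℓ=6): μ^(1)=15; μ^(2)=5; μ^(3)=3; μ^(4)=-5; μ^(5)=-7; μ^(6)=-17

((0, 0, 1, 0, 0, 0, 0); (0, 0, 1, 1, 1, 1, 0); (0, 2, 0, 0, 0, 0, 0); (2, 0, 0, 0, 0, 0, 0); (0, 0, 0, 0, 0, 1, 1); (0, 0, 0, 0, 0, 0, 1))


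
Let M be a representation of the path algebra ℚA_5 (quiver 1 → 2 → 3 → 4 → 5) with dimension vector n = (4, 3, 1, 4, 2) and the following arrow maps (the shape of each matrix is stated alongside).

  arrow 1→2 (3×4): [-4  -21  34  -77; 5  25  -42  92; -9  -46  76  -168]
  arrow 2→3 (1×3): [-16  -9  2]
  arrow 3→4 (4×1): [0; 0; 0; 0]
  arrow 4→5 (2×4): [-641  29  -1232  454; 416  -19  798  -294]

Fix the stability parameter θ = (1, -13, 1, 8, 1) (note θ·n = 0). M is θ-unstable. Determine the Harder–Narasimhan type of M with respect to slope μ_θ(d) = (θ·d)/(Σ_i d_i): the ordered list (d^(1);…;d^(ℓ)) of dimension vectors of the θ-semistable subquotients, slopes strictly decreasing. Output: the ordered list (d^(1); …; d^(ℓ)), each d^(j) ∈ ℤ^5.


Via rank(M_{q-1}∘⋯∘M_p): M ≅ I[1,1], I[1,2]^2, I[1,3], I[4,4]^2, I[4,5]^2.
μ_θ-semistable layers: μ^(1)=8; μ^(2)=9/2; μ^(3)=1; μ^(4)=-6

((0, 0, 0, 2, 0); (0, 0, 0, 2, 2); (1, 0, 1, 0, 0); (3, 3, 0, 0, 0))


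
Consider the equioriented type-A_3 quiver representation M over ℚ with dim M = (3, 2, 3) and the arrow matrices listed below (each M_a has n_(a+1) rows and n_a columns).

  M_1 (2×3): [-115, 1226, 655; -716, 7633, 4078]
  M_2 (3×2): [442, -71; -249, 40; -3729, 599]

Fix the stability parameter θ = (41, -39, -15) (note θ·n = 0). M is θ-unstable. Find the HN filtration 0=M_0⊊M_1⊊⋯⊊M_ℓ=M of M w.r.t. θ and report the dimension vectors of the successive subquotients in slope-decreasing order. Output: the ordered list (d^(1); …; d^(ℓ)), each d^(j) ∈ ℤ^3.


Barcode: M ≅ I[1,1], I[1,3]^2, I[3,3]. HN layers by μ_θ (3 steps, strictly decreasing):
  μ^(1)=41; μ^(2)=-13/3; μ^(3)=-15

((1, 0, 0); (2, 2, 2); (0, 0, 1))


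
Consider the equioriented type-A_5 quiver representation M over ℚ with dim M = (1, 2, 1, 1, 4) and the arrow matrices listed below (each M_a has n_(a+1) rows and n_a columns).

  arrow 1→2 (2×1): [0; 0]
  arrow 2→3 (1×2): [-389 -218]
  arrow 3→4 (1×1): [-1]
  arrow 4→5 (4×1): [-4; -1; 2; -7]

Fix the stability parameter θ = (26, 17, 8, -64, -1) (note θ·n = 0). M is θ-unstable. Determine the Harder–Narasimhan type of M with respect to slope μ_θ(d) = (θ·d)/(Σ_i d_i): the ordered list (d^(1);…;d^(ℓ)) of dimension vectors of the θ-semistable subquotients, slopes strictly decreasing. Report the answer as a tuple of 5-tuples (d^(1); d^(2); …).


Via rank(M_{q-1}∘⋯∘M_p): M ≅ I[1,1], I[2,2], I[2,5], I[5,5]^3.
μ_θ-semistable layers: μ^(1)=26; μ^(2)=17; μ^(3)=-1; μ^(4)=-13

((1, 0, 0, 0, 0); (0, 1, 0, 0, 0); (0, 0, 0, 0, 4); (0, 1, 1, 1, 0))


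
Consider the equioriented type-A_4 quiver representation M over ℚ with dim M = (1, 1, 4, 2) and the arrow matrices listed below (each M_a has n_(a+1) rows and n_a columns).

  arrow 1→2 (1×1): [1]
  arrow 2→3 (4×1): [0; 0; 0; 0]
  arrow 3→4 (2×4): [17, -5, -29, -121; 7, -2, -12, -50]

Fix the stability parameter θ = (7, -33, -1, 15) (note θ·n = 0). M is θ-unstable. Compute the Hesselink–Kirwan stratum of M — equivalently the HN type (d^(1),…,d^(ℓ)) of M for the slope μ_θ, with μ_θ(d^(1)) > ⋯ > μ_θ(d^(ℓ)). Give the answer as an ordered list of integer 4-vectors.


Via rank(M_{q-1}∘⋯∘M_p): M ≅ I[1,2], I[3,3]^2, I[3,4]^2.
μ_θ-semistable layers: μ^(1)=15; μ^(2)=-1; μ^(3)=-13

((0, 0, 0, 2); (0, 0, 4, 0); (1, 1, 0, 0))


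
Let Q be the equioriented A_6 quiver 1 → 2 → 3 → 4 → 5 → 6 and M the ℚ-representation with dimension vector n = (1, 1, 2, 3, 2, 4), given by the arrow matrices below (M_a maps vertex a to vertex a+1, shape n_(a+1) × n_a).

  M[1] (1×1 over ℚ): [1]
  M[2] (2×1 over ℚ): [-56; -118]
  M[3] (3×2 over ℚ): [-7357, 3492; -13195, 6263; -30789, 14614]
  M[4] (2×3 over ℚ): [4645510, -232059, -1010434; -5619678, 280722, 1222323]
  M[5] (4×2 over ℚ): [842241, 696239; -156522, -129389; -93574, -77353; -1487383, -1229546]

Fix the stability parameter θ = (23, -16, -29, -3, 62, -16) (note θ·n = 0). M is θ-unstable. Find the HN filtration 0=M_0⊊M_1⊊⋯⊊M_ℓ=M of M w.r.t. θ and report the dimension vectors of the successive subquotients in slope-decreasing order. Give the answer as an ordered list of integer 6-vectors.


Via rank(M_{q-1}∘⋯∘M_p): M ≅ I[1,6], I[3,6], I[4,4], I[6,6]^2.
μ_θ-semistable layers: μ^(1)=23; μ^(2)=-3; μ^(3)=-22/3; μ^(4)=-16; μ^(5)=-29

((0, 0, 0, 0, 2, 2); (0, 0, 0, 3, 0, 0); (1, 1, 1, 0, 0, 0); (0, 0, 0, 0, 0, 2); (0, 0, 1, 0, 0, 0))


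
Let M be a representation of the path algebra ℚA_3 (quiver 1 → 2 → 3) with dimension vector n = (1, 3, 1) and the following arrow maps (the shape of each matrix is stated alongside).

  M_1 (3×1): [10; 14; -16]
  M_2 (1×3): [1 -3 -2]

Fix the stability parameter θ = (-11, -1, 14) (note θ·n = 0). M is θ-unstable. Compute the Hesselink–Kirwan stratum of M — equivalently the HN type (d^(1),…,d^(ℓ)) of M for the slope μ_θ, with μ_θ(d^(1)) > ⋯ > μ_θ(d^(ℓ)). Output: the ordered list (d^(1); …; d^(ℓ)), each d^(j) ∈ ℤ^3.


Interval decomposition of M: I[1,2], I[2,2], I[2,3].
HN type (ℓ=3): μ^(1)=14; μ^(2)=-1; μ^(3)=-11

((0, 0, 1); (0, 3, 0); (1, 0, 0))


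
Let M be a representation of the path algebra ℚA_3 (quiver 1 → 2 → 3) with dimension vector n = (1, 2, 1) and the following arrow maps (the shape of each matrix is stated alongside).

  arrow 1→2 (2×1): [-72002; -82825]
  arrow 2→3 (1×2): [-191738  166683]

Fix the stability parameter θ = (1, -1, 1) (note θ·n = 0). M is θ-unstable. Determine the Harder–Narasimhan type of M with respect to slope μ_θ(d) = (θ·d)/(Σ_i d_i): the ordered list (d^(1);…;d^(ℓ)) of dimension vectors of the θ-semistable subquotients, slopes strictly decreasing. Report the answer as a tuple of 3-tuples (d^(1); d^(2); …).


Barcode: M ≅ I[1,3], I[2,2]. HN layers by μ_θ (3 steps, strictly decreasing):
  μ^(1)=1; μ^(2)=0; μ^(3)=-1

((0, 0, 1); (1, 1, 0); (0, 1, 0))


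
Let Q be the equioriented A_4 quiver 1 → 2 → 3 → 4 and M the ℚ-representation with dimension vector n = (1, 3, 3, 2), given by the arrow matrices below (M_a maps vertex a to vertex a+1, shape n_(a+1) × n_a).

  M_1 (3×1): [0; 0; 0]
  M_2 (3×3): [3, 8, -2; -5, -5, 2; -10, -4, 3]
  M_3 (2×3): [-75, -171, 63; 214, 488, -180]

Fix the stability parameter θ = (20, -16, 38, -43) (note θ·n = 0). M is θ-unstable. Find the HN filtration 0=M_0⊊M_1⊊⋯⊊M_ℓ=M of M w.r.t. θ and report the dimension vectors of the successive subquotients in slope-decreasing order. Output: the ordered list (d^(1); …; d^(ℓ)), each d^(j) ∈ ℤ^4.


Barcode: M ≅ I[1,1], I[2,3], I[2,4]^2. HN layers by μ_θ (4 steps, strictly decreasing):
  μ^(1)=38; μ^(2)=20; μ^(3)=-5/2; μ^(4)=-16

((0, 0, 1, 0); (1, 0, 0, 0); (0, 0, 2, 2); (0, 3, 0, 0))


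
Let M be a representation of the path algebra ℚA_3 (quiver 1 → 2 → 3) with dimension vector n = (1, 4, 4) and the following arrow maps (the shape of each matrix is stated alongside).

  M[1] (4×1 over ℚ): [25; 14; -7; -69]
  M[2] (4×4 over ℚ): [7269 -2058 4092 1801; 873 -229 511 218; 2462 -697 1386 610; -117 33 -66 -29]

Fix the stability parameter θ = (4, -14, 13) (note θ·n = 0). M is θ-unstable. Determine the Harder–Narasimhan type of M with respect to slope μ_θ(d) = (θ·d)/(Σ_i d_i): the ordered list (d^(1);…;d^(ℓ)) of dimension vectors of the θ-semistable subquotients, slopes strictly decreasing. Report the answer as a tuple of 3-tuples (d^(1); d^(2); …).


Barcode: M ≅ I[1,2], I[2,3]^3, I[3,3]. HN layers by μ_θ (3 steps, strictly decreasing):
  μ^(1)=13; μ^(2)=-5; μ^(3)=-14

((0, 0, 4); (1, 1, 0); (0, 3, 0))


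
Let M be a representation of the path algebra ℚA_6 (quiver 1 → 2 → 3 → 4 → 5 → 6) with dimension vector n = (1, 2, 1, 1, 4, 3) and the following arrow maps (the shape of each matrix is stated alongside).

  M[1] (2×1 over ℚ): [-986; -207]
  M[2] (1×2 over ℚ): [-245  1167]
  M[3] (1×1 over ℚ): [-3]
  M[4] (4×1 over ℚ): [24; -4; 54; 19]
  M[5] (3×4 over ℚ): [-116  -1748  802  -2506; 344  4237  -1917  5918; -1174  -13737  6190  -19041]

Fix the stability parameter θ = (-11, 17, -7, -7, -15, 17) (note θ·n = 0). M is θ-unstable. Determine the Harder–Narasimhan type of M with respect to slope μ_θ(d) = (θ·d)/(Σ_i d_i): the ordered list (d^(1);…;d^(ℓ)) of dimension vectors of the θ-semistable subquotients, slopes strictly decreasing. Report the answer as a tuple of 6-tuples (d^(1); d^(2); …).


Barcode: M ≅ I[1,6], I[2,2], I[5,5]^2, I[5,6], I[6,6]. HN layers by μ_θ (4 steps, strictly decreasing):
  μ^(1)=17; μ^(2)=-3; μ^(3)=-11; μ^(4)=-15

((0, 1, 0, 0, 0, 3); (0, 1, 1, 1, 1, 0); (1, 0, 0, 0, 0, 0); (0, 0, 0, 0, 3, 0))


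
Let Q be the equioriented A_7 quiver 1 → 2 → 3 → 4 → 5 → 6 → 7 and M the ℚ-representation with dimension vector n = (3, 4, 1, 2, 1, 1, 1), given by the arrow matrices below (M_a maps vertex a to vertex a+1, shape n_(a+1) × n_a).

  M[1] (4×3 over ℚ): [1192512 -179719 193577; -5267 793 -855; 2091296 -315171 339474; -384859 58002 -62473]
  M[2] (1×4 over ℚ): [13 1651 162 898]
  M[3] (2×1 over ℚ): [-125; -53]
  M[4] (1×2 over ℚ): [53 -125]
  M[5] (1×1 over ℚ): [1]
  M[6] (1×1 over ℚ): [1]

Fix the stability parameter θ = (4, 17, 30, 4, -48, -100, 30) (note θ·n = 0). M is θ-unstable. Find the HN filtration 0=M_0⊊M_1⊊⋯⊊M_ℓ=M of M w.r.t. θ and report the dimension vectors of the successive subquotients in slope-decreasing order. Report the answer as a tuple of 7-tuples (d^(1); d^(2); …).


Via rank(M_{q-1}∘⋯∘M_p): M ≅ I[1,2]^2, I[1,4], I[2,2], I[4,7].
μ_θ-semistable layers: μ^(1)=30; μ^(2)=17; μ^(3)=4; μ^(4)=-48

((0, 0, 0, 0, 0, 0, 1); (0, 4, 1, 1, 0, 0, 0); (3, 0, 0, 0, 0, 0, 0); (0, 0, 0, 1, 1, 1, 0))


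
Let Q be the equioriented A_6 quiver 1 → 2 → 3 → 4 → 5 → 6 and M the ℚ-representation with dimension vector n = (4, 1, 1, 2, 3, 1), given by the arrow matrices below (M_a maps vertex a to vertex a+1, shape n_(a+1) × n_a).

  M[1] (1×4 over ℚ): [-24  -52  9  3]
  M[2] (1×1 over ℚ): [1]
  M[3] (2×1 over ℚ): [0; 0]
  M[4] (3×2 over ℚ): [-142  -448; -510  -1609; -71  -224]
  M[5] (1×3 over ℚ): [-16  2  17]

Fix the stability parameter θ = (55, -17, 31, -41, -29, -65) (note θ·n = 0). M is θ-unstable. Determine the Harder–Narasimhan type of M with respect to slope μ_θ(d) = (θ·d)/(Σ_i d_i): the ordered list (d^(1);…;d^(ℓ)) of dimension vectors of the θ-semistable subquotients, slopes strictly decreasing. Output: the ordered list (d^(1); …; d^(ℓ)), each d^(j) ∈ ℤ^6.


Barcode: M ≅ I[1,1]^3, I[1,3], I[4,5], I[4,6], I[5,5]. HN layers by μ_θ (6 steps, strictly decreasing):
  μ^(1)=55; μ^(2)=31; μ^(3)=19; μ^(4)=-29; μ^(5)=-41; μ^(6)=-45

((3, 0, 0, 0, 0, 0); (0, 0, 1, 0, 0, 0); (1, 1, 0, 0, 0, 0); (0, 0, 0, 0, 2, 0); (0, 0, 0, 1, 0, 0); (0, 0, 0, 1, 1, 1))


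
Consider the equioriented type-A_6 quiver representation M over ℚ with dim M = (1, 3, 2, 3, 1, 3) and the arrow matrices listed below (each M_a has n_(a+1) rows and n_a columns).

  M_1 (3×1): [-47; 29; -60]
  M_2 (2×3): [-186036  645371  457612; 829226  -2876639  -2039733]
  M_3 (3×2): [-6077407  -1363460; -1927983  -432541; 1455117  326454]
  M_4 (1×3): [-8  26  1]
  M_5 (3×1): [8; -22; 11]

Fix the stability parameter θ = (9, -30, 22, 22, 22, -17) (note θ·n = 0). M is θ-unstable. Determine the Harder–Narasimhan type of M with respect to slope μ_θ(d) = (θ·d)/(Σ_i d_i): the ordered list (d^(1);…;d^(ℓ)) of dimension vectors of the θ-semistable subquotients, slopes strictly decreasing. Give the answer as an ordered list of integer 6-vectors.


Barcode: M ≅ I[1,6], I[2,2], I[2,4], I[4,4], I[6,6]^2. HN layers by μ_θ (5 steps, strictly decreasing):
  μ^(1)=22; μ^(2)=49/4; μ^(3)=-21/2; μ^(4)=-17; μ^(5)=-30

((0, 0, 1, 2, 0, 0); (0, 0, 1, 1, 1, 1); (1, 1, 0, 0, 0, 0); (0, 0, 0, 0, 0, 2); (0, 2, 0, 0, 0, 0))


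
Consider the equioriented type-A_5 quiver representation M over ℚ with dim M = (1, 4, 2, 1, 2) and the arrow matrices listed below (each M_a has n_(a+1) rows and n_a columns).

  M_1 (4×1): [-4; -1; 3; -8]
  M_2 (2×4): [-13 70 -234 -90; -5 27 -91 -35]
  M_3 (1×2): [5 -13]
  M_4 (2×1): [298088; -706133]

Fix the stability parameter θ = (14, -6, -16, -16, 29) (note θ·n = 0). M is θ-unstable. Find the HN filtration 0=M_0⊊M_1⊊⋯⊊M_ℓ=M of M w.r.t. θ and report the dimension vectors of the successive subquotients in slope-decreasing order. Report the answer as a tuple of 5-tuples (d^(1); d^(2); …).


Barcode: M ≅ I[1,2], I[2,2], I[2,3], I[2,5], I[5,5]. HN layers by μ_θ (5 steps, strictly decreasing):
  μ^(1)=29; μ^(2)=4; μ^(3)=-6; μ^(4)=-11; μ^(5)=-38/3

((0, 0, 0, 0, 2); (1, 1, 0, 0, 0); (0, 1, 0, 0, 0); (0, 1, 1, 0, 0); (0, 1, 1, 1, 0))


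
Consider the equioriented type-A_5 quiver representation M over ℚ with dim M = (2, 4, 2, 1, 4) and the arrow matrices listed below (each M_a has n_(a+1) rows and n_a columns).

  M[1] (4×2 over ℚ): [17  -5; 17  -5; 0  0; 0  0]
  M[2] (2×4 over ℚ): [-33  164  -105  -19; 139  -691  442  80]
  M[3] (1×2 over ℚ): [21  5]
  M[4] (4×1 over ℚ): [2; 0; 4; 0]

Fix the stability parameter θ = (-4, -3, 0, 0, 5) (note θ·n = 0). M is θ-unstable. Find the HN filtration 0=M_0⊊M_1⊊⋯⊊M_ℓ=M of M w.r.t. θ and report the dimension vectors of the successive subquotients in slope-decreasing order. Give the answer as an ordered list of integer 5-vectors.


Via rank(M_{q-1}∘⋯∘M_p): M ≅ I[1,1], I[1,5], I[2,2]^2, I[2,3], I[5,5]^3.
μ_θ-semistable layers: μ^(1)=5; μ^(2)=0; μ^(3)=-3; μ^(4)=-4

((0, 0, 0, 0, 4); (0, 0, 2, 1, 0); (0, 4, 0, 0, 0); (2, 0, 0, 0, 0))


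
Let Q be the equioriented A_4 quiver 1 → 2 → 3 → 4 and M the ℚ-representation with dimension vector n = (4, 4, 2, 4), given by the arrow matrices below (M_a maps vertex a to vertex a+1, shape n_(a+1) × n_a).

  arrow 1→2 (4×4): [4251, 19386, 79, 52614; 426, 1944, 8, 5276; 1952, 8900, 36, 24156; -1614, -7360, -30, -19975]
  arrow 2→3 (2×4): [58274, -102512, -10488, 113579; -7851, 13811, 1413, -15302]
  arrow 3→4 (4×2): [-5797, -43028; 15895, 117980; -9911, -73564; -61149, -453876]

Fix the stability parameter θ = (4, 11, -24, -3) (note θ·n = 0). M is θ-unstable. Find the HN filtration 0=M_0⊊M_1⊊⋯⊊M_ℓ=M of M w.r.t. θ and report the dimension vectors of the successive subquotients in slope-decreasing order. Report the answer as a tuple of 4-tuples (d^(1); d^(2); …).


Barcode: M ≅ I[1,2]^2, I[1,3], I[1,4], I[4,4]^3. HN layers by μ_θ (3 steps, strictly decreasing):
  μ^(1)=11; μ^(2)=4; μ^(3)=-3

((0, 2, 0, 0); (2, 0, 0, 0); (2, 2, 2, 4))


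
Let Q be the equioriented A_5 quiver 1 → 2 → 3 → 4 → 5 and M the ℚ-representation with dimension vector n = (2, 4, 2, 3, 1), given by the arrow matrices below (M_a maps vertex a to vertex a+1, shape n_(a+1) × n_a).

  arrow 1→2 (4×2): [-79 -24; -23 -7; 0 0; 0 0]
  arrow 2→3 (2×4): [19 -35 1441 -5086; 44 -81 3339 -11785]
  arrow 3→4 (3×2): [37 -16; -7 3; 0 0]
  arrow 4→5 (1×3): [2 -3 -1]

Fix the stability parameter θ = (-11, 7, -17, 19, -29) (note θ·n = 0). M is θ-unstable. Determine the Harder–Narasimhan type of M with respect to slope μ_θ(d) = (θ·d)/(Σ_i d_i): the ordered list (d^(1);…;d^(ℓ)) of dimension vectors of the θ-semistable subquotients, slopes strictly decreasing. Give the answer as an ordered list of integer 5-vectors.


Interval decomposition of M: I[1,4], I[1,5], I[2,2]^2, I[4,4].
HN type (ℓ=4): μ^(1)=19; μ^(2)=7; μ^(3)=-5; μ^(4)=-11

((0, 0, 0, 2, 0); (0, 2, 0, 0, 0); (0, 2, 2, 1, 1); (2, 0, 0, 0, 0))


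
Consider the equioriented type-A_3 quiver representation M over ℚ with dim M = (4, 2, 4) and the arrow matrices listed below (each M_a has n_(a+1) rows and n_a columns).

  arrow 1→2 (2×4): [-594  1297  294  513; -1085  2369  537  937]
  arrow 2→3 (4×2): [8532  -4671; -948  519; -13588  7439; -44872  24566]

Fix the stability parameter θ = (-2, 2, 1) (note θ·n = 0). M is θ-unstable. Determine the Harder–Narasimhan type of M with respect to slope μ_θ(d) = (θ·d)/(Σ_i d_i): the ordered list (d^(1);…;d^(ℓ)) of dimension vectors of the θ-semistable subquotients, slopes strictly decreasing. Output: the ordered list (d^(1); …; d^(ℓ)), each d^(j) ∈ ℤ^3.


Barcode: M ≅ I[1,1]^2, I[1,2], I[1,3], I[3,3]^3. HN layers by μ_θ (4 steps, strictly decreasing):
  μ^(1)=2; μ^(2)=3/2; μ^(3)=1; μ^(4)=-2

((0, 1, 0); (0, 1, 1); (0, 0, 3); (4, 0, 0))


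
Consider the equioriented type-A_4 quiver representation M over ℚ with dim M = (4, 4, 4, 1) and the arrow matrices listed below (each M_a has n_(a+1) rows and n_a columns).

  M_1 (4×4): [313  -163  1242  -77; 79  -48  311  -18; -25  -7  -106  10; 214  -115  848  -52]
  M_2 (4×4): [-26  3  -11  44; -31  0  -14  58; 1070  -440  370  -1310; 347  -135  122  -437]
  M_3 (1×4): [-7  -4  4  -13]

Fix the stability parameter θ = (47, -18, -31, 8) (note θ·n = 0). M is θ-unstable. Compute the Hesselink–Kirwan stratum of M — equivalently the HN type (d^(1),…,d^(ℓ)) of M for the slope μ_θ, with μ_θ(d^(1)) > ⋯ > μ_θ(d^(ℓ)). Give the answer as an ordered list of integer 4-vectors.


Barcode: M ≅ I[1,2], I[1,3]^2, I[1,4], I[3,3]. HN layers by μ_θ (4 steps, strictly decreasing):
  μ^(1)=29/2; μ^(2)=8; μ^(3)=-2/3; μ^(4)=-31

((1, 1, 0, 0); (0, 0, 0, 1); (3, 3, 3, 0); (0, 0, 1, 0))


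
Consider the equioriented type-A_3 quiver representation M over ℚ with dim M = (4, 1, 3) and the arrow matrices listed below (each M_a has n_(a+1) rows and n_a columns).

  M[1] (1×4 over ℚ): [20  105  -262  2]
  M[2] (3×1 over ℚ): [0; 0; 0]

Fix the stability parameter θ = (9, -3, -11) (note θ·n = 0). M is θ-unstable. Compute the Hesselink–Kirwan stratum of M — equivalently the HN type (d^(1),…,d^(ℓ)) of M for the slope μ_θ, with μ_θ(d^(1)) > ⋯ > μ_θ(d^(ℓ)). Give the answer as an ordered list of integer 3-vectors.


Interval decomposition of M: I[1,1]^3, I[1,2], I[3,3]^3.
HN type (ℓ=3): μ^(1)=9; μ^(2)=3; μ^(3)=-11

((3, 0, 0); (1, 1, 0); (0, 0, 3))


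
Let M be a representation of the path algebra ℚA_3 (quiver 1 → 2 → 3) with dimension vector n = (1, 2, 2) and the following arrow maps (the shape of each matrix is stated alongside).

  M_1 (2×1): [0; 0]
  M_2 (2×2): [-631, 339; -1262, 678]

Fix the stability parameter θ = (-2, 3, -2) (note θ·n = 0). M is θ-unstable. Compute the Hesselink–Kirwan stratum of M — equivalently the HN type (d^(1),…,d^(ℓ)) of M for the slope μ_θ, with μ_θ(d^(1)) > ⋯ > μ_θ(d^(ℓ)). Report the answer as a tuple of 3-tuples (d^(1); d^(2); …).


Via rank(M_{q-1}∘⋯∘M_p): M ≅ I[1,1], I[2,2], I[2,3], I[3,3].
μ_θ-semistable layers: μ^(1)=3; μ^(2)=1/2; μ^(3)=-2

((0, 1, 0); (0, 1, 1); (1, 0, 1))


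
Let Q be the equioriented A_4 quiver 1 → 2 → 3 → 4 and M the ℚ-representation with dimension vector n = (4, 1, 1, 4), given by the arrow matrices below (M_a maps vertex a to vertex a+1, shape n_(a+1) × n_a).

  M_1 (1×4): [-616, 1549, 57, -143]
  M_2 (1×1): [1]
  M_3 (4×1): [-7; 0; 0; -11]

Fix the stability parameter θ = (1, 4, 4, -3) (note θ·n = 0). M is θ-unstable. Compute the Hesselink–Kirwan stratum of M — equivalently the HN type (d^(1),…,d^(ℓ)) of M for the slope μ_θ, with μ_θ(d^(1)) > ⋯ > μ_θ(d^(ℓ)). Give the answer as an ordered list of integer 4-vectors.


Barcode: M ≅ I[1,1]^3, I[1,4], I[4,4]^3. HN layers by μ_θ (3 steps, strictly decreasing):
  μ^(1)=5/3; μ^(2)=1; μ^(3)=-3

((0, 1, 1, 1); (4, 0, 0, 0); (0, 0, 0, 3))


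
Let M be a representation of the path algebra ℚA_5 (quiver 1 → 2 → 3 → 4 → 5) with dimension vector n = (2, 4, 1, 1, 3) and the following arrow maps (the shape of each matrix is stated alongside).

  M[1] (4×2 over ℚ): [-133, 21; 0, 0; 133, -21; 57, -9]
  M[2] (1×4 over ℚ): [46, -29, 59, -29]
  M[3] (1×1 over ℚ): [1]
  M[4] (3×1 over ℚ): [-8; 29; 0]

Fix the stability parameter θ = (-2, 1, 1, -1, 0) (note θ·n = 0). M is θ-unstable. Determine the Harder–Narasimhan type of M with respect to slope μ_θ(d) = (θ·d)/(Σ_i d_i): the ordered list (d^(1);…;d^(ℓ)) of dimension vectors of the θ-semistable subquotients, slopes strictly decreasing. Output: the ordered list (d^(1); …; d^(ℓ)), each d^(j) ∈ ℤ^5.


Via rank(M_{q-1}∘⋯∘M_p): M ≅ I[1,1], I[1,5], I[2,2]^3, I[5,5]^2.
μ_θ-semistable layers: μ^(1)=1; μ^(2)=1/4; μ^(3)=0; μ^(4)=-2

((0, 3, 0, 0, 0); (0, 1, 1, 1, 1); (0, 0, 0, 0, 2); (2, 0, 0, 0, 0))


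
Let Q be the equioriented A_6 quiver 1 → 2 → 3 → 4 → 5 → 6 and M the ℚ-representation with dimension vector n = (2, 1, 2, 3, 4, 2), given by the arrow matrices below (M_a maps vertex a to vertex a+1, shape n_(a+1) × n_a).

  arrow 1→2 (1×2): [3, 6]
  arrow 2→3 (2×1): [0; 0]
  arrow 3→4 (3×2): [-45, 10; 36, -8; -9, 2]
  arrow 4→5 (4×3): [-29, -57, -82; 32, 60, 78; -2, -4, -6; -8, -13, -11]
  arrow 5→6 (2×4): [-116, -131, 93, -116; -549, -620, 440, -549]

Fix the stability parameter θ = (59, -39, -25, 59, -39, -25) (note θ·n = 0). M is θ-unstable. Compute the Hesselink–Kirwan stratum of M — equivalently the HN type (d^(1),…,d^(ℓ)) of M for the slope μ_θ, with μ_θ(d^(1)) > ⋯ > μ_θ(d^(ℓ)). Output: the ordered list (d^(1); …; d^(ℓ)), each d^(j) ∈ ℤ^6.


Barcode: M ≅ I[1,1], I[1,2], I[3,3], I[3,6], I[4,5], I[4,6], I[5,5]. HN layers by μ_θ (5 steps, strictly decreasing):
  μ^(1)=59; μ^(2)=10; μ^(3)=-5/3; μ^(4)=-25; μ^(5)=-39

((1, 0, 0, 0, 0, 0); (1, 1, 0, 1, 1, 0); (0, 0, 0, 2, 2, 2); (0, 0, 2, 0, 0, 0); (0, 0, 0, 0, 1, 0))


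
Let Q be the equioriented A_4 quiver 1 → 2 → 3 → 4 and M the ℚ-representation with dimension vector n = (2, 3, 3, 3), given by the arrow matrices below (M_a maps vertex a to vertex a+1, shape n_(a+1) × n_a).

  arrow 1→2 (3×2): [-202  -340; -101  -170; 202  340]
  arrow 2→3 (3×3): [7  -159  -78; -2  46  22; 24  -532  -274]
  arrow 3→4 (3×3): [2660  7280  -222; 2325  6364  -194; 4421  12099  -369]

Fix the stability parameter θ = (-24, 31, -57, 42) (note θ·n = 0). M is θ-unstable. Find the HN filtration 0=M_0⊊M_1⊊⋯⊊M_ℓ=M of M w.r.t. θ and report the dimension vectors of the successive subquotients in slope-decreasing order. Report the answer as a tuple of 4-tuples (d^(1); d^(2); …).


Via rank(M_{q-1}∘⋯∘M_p): M ≅ I[1,1], I[1,4], I[2,2], I[2,4], I[3,4].
μ_θ-semistable layers: μ^(1)=42; μ^(2)=31; μ^(3)=-13; μ^(4)=-24; μ^(5)=-57

((0, 0, 0, 3); (0, 1, 0, 0); (0, 2, 2, 0); (2, 0, 0, 0); (0, 0, 1, 0))


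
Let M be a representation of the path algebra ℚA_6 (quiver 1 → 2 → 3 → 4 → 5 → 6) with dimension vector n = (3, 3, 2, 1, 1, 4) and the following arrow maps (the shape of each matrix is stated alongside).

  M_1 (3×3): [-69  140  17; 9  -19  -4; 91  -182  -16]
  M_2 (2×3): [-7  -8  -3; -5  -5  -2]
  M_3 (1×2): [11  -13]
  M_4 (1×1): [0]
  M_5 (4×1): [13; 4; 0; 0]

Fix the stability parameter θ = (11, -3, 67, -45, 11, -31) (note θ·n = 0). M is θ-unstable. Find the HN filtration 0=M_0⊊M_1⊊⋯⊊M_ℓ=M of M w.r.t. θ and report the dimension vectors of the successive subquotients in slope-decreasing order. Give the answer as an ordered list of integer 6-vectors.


Barcode: M ≅ I[1,2], I[1,3], I[1,4], I[5,6], I[6,6]^3. HN layers by μ_θ (5 steps, strictly decreasing):
  μ^(1)=67; μ^(2)=11; μ^(3)=4; μ^(4)=-10; μ^(5)=-31

((0, 0, 1, 0, 0, 0); (0, 0, 1, 1, 0, 0); (3, 3, 0, 0, 0, 0); (0, 0, 0, 0, 1, 1); (0, 0, 0, 0, 0, 3))


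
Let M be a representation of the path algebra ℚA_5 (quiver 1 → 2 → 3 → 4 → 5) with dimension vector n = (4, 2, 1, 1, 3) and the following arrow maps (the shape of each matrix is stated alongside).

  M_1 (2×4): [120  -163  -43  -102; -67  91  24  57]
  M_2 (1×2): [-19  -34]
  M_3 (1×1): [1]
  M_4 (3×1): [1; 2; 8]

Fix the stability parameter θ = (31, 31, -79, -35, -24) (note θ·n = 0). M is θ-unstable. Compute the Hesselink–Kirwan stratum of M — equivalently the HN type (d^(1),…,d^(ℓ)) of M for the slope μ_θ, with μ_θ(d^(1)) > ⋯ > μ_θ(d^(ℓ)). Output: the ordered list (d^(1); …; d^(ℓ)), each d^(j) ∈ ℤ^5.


Interval decomposition of M: I[1,1]^2, I[1,2], I[1,5], I[5,5]^2.
HN type (ℓ=3): μ^(1)=31; μ^(2)=-76/5; μ^(3)=-24

((3, 1, 0, 0, 0); (1, 1, 1, 1, 1); (0, 0, 0, 0, 2))


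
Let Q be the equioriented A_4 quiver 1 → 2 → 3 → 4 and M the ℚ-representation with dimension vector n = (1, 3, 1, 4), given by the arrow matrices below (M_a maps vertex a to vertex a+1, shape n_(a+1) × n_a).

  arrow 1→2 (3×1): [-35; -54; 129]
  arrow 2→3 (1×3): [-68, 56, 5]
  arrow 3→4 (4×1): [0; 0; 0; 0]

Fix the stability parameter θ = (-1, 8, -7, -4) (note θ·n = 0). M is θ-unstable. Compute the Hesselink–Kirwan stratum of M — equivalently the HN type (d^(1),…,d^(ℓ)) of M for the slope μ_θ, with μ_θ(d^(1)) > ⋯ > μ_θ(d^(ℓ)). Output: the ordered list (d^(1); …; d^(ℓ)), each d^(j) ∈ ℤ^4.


Via rank(M_{q-1}∘⋯∘M_p): M ≅ I[1,3], I[2,2]^2, I[4,4]^4.
μ_θ-semistable layers: μ^(1)=8; μ^(2)=1/2; μ^(3)=-1; μ^(4)=-4

((0, 2, 0, 0); (0, 1, 1, 0); (1, 0, 0, 0); (0, 0, 0, 4))


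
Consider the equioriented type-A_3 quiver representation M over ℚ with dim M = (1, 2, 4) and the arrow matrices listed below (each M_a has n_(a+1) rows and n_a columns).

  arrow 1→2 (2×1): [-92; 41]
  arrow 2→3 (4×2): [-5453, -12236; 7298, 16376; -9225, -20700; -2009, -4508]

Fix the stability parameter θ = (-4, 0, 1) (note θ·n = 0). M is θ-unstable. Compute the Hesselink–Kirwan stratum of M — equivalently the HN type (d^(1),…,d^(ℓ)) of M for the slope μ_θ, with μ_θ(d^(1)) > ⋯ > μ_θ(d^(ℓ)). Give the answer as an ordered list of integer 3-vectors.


Barcode: M ≅ I[1,2], I[2,3], I[3,3]^3. HN layers by μ_θ (3 steps, strictly decreasing):
  μ^(1)=1; μ^(2)=0; μ^(3)=-4

((0, 0, 4); (0, 2, 0); (1, 0, 0))


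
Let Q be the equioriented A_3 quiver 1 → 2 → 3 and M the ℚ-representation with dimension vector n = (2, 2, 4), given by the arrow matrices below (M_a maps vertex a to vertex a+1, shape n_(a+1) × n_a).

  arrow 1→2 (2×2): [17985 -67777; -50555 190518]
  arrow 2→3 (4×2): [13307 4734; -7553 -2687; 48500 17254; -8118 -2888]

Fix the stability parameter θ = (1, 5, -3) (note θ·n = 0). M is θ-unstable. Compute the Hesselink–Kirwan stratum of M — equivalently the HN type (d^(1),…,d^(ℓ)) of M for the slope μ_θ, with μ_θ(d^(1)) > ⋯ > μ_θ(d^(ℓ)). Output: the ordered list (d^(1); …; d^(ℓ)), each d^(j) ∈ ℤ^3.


Interval decomposition of M: I[1,3]^2, I[3,3]^2.
HN type (ℓ=2): μ^(1)=1; μ^(2)=-3

((2, 2, 2); (0, 0, 2))


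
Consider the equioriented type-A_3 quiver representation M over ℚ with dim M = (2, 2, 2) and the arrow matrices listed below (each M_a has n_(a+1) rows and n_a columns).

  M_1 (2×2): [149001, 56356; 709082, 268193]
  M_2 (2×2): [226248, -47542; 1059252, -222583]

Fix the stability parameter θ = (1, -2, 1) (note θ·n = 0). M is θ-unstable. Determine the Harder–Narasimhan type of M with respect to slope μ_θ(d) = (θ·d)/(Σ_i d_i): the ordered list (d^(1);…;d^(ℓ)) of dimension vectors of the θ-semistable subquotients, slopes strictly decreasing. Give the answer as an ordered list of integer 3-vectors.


Interval decomposition of M: I[1,2], I[1,3], I[3,3].
HN type (ℓ=2): μ^(1)=1; μ^(2)=-1/2

((0, 0, 2); (2, 2, 0))


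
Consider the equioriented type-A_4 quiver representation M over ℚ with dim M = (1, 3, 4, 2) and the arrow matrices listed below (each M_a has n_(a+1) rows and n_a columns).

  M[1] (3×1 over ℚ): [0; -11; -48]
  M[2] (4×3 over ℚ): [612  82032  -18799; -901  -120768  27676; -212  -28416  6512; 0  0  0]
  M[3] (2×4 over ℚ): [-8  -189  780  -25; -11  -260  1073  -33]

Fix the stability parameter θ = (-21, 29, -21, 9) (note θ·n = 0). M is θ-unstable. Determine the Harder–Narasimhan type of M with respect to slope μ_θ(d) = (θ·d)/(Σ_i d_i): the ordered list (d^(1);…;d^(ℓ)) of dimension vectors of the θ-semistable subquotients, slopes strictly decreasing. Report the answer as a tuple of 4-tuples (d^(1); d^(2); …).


Barcode: M ≅ I[1,2], I[2,4]^2, I[3,3]^2. HN layers by μ_θ (4 steps, strictly decreasing):
  μ^(1)=29; μ^(2)=9; μ^(3)=4; μ^(4)=-21

((0, 1, 0, 0); (0, 0, 0, 2); (0, 2, 2, 0); (1, 0, 2, 0))


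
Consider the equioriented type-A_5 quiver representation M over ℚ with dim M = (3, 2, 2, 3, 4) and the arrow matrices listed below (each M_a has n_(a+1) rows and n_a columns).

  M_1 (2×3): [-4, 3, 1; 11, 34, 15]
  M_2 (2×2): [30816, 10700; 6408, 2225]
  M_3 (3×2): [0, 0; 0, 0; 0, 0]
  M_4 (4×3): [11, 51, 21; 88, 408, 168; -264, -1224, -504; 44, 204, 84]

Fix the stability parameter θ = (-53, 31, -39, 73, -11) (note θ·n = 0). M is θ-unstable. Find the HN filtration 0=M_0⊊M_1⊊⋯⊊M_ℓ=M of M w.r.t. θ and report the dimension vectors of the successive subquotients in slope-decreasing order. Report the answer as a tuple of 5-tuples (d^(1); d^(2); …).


Interval decomposition of M: I[1,1], I[1,2], I[1,3], I[3,3], I[4,4]^2, I[4,5], I[5,5]^3.
HN type (ℓ=6): μ^(1)=73; μ^(2)=31; μ^(3)=-4; μ^(4)=-11; μ^(5)=-39; μ^(6)=-53

((0, 0, 0, 2, 0); (0, 1, 0, 1, 1); (0, 1, 1, 0, 0); (0, 0, 0, 0, 3); (0, 0, 1, 0, 0); (3, 0, 0, 0, 0))


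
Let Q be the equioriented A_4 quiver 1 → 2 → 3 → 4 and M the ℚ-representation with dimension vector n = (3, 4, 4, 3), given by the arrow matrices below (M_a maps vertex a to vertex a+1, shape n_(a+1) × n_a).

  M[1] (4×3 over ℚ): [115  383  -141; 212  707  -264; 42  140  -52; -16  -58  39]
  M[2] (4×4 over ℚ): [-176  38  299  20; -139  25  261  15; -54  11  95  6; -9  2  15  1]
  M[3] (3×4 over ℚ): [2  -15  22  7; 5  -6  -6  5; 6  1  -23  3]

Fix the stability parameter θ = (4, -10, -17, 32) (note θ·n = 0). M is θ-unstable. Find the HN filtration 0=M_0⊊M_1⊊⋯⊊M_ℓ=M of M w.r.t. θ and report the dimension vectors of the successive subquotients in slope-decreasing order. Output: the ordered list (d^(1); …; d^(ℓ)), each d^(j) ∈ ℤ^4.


Barcode: M ≅ I[1,2], I[1,4]^2, I[2,4], I[3,3]. HN layers by μ_θ (5 steps, strictly decreasing):
  μ^(1)=32; μ^(2)=-3; μ^(3)=-23/3; μ^(4)=-27/2; μ^(5)=-17

((0, 0, 0, 3); (1, 1, 0, 0); (2, 2, 2, 0); (0, 1, 1, 0); (0, 0, 1, 0))


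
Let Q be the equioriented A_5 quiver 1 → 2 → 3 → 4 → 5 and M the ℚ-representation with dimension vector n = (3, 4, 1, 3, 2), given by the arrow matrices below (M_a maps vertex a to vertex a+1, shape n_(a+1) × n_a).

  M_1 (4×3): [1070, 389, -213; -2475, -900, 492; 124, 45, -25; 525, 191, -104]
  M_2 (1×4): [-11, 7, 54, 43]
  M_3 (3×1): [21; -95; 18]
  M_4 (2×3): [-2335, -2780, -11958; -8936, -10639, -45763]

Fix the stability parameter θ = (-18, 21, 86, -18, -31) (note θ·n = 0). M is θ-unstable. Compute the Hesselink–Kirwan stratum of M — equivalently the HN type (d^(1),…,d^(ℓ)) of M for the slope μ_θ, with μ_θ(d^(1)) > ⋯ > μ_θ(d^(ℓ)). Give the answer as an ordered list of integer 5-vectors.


Via rank(M_{q-1}∘⋯∘M_p): M ≅ I[1,2]^2, I[1,5], I[2,2], I[4,4], I[4,5].
μ_θ-semistable layers: μ^(1)=21; μ^(2)=29/2; μ^(3)=-18; μ^(4)=-49/2

((0, 3, 0, 0, 0); (0, 1, 1, 1, 1); (3, 0, 0, 1, 0); (0, 0, 0, 1, 1))


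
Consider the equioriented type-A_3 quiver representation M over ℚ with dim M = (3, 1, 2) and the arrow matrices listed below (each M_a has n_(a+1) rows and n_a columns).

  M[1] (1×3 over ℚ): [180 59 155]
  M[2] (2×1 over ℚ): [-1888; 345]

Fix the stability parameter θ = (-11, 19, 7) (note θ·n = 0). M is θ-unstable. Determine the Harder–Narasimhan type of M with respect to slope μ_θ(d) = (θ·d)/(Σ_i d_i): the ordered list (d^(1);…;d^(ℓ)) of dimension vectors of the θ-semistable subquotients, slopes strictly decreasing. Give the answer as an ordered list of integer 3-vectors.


Barcode: M ≅ I[1,1]^2, I[1,3], I[3,3]. HN layers by μ_θ (3 steps, strictly decreasing):
  μ^(1)=13; μ^(2)=7; μ^(3)=-11

((0, 1, 1); (0, 0, 1); (3, 0, 0))


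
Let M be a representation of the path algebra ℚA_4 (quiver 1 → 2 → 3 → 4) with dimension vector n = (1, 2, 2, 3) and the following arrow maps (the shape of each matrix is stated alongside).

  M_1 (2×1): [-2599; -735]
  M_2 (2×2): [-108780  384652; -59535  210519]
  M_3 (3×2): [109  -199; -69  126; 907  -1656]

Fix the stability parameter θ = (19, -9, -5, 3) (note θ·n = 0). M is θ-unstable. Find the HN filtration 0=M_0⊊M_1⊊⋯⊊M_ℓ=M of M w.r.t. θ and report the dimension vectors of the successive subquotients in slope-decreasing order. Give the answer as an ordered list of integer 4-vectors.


Interval decomposition of M: I[1,2], I[2,4], I[3,4], I[4,4].
HN type (ℓ=4): μ^(1)=5; μ^(2)=3; μ^(3)=-5; μ^(4)=-9

((1, 1, 0, 0); (0, 0, 0, 3); (0, 0, 2, 0); (0, 1, 0, 0))


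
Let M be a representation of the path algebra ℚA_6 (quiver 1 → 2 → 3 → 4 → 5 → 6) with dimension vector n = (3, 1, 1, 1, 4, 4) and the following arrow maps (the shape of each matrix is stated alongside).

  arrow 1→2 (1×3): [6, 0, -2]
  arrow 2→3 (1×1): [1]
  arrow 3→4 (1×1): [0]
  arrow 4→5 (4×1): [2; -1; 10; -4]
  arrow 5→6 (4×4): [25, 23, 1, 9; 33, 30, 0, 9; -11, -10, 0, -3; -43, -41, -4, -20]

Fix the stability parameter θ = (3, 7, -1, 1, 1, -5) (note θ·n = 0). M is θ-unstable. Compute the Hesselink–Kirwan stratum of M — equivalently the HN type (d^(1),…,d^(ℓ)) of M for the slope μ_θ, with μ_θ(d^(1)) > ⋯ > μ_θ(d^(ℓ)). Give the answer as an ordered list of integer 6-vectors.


Interval decomposition of M: I[1,1]^2, I[1,3], I[4,6], I[5,5], I[5,6]^2, I[6,6].
HN type (ℓ=5): μ^(1)=3; μ^(2)=1; μ^(3)=-1; μ^(4)=-2; μ^(5)=-5

((3, 1, 1, 0, 0, 0); (0, 0, 0, 0, 1, 0); (0, 0, 0, 1, 1, 1); (0, 0, 0, 0, 2, 2); (0, 0, 0, 0, 0, 1))


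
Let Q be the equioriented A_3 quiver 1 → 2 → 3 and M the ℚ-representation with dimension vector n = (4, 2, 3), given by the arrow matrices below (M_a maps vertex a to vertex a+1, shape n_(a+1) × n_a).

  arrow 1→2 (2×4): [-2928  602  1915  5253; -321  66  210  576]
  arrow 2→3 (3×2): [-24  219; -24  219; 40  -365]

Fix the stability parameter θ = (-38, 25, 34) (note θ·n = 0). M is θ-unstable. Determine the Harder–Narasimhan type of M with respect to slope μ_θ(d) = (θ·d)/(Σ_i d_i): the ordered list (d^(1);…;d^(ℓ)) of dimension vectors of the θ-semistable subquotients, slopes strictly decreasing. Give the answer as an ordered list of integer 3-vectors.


Interval decomposition of M: I[1,1]^2, I[1,2], I[1,3], I[3,3]^2.
HN type (ℓ=3): μ^(1)=34; μ^(2)=25; μ^(3)=-38

((0, 0, 3); (0, 2, 0); (4, 0, 0))


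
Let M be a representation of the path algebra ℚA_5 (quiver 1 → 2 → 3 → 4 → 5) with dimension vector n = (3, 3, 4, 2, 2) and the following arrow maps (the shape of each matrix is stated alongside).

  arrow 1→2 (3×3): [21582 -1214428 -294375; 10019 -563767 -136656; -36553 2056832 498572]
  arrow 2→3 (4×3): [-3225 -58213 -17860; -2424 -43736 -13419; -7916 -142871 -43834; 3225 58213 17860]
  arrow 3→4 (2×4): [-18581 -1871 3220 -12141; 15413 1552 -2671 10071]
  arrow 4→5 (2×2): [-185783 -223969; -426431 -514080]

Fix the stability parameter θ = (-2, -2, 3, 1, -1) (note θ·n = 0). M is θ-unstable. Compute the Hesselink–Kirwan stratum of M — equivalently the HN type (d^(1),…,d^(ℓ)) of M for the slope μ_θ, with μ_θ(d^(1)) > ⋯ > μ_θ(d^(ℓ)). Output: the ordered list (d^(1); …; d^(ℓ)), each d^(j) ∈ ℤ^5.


Via rank(M_{q-1}∘⋯∘M_p): M ≅ I[1,3], I[1,5]^2, I[3,3].
μ_θ-semistable layers: μ^(1)=3; μ^(2)=1; μ^(3)=-2

((0, 0, 2, 0, 0); (0, 0, 2, 2, 2); (3, 3, 0, 0, 0))


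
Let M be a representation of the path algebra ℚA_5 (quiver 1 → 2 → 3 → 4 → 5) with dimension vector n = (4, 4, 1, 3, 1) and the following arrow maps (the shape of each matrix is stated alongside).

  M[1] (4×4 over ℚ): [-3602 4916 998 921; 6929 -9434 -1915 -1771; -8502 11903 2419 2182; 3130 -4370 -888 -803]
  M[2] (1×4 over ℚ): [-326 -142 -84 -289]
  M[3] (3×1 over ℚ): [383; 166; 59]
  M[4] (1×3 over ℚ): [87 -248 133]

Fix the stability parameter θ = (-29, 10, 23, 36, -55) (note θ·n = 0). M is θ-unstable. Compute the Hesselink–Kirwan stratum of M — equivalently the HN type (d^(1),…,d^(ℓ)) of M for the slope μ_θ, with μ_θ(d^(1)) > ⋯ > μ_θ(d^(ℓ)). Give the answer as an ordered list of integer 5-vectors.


Interval decomposition of M: I[1,1], I[1,2]^2, I[1,4], I[2,2], I[4,4], I[4,5].
HN type (ℓ=5): μ^(1)=36; μ^(2)=23; μ^(3)=10; μ^(4)=-19/2; μ^(5)=-29

((0, 0, 0, 2, 0); (0, 0, 1, 0, 0); (0, 4, 0, 0, 0); (0, 0, 0, 1, 1); (4, 0, 0, 0, 0))
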